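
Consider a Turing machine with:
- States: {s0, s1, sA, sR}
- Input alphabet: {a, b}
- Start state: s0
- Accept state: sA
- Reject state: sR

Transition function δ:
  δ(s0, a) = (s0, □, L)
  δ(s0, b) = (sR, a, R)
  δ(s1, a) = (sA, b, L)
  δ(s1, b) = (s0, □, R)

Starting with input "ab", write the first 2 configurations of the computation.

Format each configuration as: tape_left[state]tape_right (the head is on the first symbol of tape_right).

Transitions applied:
Step 1: δ(s0, a) = (s0, □, L)

The first 2 configurations are:
[s0]ab ⊢ [s0]□□b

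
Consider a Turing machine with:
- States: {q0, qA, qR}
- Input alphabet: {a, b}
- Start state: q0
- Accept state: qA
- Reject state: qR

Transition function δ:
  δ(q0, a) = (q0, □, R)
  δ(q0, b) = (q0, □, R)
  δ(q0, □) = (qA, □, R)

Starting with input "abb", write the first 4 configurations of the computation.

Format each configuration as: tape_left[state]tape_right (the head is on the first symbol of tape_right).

Transitions applied:
Step 1: δ(q0, a) = (q0, □, R)
Step 2: δ(q0, b) = (q0, □, R)
Step 3: δ(q0, b) = (q0, □, R)

The first 4 configurations are:
[q0]abb ⊢ □[q0]bb ⊢ □□[q0]b ⊢ □□□[q0]□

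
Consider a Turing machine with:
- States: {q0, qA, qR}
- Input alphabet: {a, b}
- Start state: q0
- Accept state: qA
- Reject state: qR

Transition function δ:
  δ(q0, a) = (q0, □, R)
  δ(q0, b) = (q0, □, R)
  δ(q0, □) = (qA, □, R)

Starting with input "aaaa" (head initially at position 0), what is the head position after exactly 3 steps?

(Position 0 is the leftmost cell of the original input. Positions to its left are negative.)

Execution trace (head position shown):
Step 0: [q0]aaaa  (head at position 0)
Step 1: move right → □[q0]aaa  (head at position 1)
Step 2: move right → □□[q0]aa  (head at position 2)
Step 3: move right → □□□[q0]a  (head at position 3)

After 3 steps, the head is at position 3.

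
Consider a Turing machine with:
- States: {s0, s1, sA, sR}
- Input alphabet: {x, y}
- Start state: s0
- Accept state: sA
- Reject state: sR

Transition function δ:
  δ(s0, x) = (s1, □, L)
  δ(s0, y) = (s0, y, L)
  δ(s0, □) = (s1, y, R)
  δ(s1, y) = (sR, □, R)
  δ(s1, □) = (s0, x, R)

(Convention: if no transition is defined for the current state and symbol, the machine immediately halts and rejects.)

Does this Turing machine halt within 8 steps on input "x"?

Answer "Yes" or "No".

Execution trace:
Initial: [s0]x
Step 1: δ(s0, x) = (s1, □, L) → [s1]□□
Step 2: δ(s1, □) = (s0, x, R) → x[s0]□
Step 3: δ(s0, □) = (s1, y, R) → xy[s1]□
Step 4: δ(s1, □) = (s0, x, R) → xyx[s0]□
Step 5: δ(s0, □) = (s1, y, R) → xyxy[s1]□
Step 6: δ(s1, □) = (s0, x, R) → xyxyx[s0]□
Step 7: δ(s0, □) = (s1, y, R) → xyxyxy[s1]□
Step 8: δ(s1, □) = (s0, x, R) → xyxyxyx[s0]□

The machine has not reached a halting state after 8 steps.
The machine did not halt within the 8-step bound.

Answer: No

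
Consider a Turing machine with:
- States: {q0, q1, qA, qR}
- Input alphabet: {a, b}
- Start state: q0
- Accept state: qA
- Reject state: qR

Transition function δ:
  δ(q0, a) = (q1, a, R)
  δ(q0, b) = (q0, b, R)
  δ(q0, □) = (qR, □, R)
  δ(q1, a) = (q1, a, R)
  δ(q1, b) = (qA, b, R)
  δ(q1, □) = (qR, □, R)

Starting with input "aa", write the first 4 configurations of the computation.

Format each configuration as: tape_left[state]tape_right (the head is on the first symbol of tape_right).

Transitions applied:
Step 1: δ(q0, a) = (q1, a, R)
Step 2: δ(q1, a) = (q1, a, R)
Step 3: δ(q1, □) = (qR, □, R)

The first 4 configurations are:
[q0]aa ⊢ a[q1]a ⊢ aa[q1]□ ⊢ aa□[qR]□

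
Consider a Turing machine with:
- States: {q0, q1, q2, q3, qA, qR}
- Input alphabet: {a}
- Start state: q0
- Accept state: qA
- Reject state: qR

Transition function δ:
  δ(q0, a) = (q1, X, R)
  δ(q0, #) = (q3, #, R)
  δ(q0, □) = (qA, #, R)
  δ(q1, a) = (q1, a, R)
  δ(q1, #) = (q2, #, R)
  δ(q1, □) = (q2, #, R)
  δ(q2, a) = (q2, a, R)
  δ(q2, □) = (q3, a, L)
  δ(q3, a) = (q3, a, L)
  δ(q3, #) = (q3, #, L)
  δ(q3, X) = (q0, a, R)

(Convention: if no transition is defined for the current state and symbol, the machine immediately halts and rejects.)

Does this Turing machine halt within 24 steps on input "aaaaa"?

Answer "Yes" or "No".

Execution trace:
Initial: [q0]aaaaa
Step 1: δ(q0, a) = (q1, X, R) → X[q1]aaaa
Step 2: δ(q1, a) = (q1, a, R) → Xa[q1]aaa
Step 3: δ(q1, a) = (q1, a, R) → Xaa[q1]aa
Step 4: δ(q1, a) = (q1, a, R) → Xaaa[q1]a
Step 5: δ(q1, a) = (q1, a, R) → Xaaaa[q1]□
Step 6: δ(q1, □) = (q2, #, R) → Xaaaa#[q2]□
Step 7: δ(q2, □) = (q3, a, L) → Xaaaa[q3]#a
Step 8: δ(q3, #) = (q3, #, L) → Xaaa[q3]a#a
Step 9: δ(q3, a) = (q3, a, L) → Xaa[q3]aa#a
Step 10: δ(q3, a) = (q3, a, L) → Xa[q3]aaa#a
Step 11: δ(q3, a) = (q3, a, L) → X[q3]aaaa#a
Step 12: δ(q3, a) = (q3, a, L) → [q3]Xaaaa#a
Step 13: δ(q3, X) = (q0, a, R) → a[q0]aaaa#a
Step 14: δ(q0, a) = (q1, X, R) → aX[q1]aaa#a
Step 15: δ(q1, a) = (q1, a, R) → aXa[q1]aa#a
Step 16: δ(q1, a) = (q1, a, R) → aXaa[q1]a#a
Step 17: δ(q1, a) = (q1, a, R) → aXaaa[q1]#a
Step 18: δ(q1, #) = (q2, #, R) → aXaaa#[q2]a
Step 19: δ(q2, a) = (q2, a, R) → aXaaa#a[q2]□
Step 20: δ(q2, □) = (q3, a, L) → aXaaa#[q3]aa
Step 21: δ(q3, a) = (q3, a, L) → aXaaa[q3]#aa
Step 22: δ(q3, #) = (q3, #, L) → aXaa[q3]a#aa
Step 23: δ(q3, a) = (q3, a, L) → aXa[q3]aa#aa
Step 24: δ(q3, a) = (q3, a, L) → aX[q3]aaa#aa

The machine has not reached a halting state after 24 steps.
The machine did not halt within the 24-step bound.

Answer: No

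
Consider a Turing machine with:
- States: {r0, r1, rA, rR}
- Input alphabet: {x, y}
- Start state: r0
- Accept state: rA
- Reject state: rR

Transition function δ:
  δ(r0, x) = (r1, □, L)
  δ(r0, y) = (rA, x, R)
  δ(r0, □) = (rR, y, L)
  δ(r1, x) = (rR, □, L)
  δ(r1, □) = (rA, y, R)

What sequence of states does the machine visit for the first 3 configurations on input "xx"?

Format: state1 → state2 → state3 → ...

Execution trace:
Initial: [r0]xx
Step 1: δ(r0, x) = (r1, □, L) → [r1]□□x
Step 2: δ(r1, □) = (rA, y, R) → y[rA]□x

The machine reaches the accept state rA and halts.

State sequence: r0 → r1 → rA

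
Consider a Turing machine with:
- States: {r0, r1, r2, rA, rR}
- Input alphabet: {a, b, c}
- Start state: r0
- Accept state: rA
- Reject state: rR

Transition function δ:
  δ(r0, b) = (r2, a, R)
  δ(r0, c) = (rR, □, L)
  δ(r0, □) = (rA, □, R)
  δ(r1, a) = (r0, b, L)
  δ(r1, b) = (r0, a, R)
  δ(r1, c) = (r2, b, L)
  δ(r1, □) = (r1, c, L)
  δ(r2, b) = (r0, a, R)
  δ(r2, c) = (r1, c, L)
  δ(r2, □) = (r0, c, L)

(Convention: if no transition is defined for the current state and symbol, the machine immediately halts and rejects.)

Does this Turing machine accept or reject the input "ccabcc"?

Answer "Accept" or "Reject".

Execution trace:
Initial: [r0]ccabcc
Step 1: δ(r0, c) = (rR, □, L) → [rR]□□cabcc

The machine reaches the reject state rR and halts.

Answer: Reject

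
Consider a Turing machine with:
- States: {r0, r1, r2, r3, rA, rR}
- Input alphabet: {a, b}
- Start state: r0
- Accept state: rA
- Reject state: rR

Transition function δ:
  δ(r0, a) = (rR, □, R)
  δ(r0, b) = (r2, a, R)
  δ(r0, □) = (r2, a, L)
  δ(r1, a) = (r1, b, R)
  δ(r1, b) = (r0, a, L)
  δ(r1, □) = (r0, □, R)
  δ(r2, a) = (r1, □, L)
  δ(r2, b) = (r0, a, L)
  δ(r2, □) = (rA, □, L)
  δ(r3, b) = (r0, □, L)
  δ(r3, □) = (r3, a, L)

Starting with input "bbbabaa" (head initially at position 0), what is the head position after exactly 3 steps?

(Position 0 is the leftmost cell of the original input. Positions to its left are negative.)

Execution trace (head position shown):
Step 0: [r0]bbbabaa  (head at position 0)
Step 1: move right → a[r2]bbabaa  (head at position 1)
Step 2: move left → [r0]aababaa  (head at position 0)
Step 3: move right → □[rR]ababaa  (head at position 1)

After 3 steps, the head is at position 1.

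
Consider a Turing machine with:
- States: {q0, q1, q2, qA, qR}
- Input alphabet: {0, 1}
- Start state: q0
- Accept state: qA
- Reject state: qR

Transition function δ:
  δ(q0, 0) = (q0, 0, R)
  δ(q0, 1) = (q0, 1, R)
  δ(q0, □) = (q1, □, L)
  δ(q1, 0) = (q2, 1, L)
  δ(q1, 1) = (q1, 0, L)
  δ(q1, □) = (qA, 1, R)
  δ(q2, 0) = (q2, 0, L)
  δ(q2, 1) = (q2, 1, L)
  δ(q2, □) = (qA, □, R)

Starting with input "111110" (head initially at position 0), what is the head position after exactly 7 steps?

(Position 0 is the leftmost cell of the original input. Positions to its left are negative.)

Execution trace (head position shown):
Step 0: [q0]111110  (head at position 0)
Step 1: move right → 1[q0]11110  (head at position 1)
Step 2: move right → 11[q0]1110  (head at position 2)
Step 3: move right → 111[q0]110  (head at position 3)
Step 4: move right → 1111[q0]10  (head at position 4)
Step 5: move right → 11111[q0]0  (head at position 5)
Step 6: move right → 111110[q0]□  (head at position 6)
Step 7: move left → 11111[q1]0□  (head at position 5)

After 7 steps, the head is at position 5.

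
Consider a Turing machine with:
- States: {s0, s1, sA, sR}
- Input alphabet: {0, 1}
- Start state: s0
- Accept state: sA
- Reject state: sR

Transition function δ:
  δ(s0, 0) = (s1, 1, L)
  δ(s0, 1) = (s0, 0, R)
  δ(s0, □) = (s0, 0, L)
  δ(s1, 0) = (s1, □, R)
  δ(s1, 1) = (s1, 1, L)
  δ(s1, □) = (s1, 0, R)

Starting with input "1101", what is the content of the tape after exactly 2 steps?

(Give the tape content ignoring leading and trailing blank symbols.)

Execution trace:
Initial: [s0]1101
Step 1: δ(s0, 1) = (s0, 0, R) → 0[s0]101
Step 2: δ(s0, 1) = (s0, 0, R) → 00[s0]01

After 2 steps, the tape (ignoring leading/trailing blanks) is: 0001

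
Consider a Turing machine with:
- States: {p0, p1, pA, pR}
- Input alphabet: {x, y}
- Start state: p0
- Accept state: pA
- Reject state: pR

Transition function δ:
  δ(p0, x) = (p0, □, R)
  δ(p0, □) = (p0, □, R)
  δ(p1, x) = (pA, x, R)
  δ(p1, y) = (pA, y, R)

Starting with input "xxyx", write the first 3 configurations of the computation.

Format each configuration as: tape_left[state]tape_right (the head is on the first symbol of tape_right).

Transitions applied:
Step 1: δ(p0, x) = (p0, □, R)
Step 2: δ(p0, x) = (p0, □, R)

The first 3 configurations are:
[p0]xxyx ⊢ □[p0]xyx ⊢ □□[p0]yx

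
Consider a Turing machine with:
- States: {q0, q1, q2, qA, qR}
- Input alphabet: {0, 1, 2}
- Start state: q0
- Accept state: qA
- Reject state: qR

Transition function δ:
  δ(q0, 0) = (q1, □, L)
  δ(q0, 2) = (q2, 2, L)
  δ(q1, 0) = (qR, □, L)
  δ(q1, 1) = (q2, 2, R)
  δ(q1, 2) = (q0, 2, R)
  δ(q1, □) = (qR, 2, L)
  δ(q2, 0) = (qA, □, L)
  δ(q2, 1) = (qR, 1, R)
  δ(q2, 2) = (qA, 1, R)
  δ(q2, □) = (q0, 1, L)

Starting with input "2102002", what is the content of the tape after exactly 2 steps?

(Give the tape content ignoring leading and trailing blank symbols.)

Execution trace:
Initial: [q0]2102002
Step 1: δ(q0, 2) = (q2, 2, L) → [q2]□2102002
Step 2: δ(q2, □) = (q0, 1, L) → [q0]□12102002

No transition is defined for δ(q0, □). By convention the machine halts and rejects.

After 2 steps, the tape (ignoring leading/trailing blanks) is: 12102002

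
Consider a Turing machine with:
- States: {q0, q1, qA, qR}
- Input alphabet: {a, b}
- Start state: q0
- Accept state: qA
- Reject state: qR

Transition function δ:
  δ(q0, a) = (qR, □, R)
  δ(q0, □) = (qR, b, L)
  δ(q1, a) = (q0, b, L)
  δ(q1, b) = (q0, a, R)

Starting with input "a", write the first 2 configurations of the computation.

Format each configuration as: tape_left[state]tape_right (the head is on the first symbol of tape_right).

Transitions applied:
Step 1: δ(q0, a) = (qR, □, R)

The first 2 configurations are:
[q0]a ⊢ □[qR]□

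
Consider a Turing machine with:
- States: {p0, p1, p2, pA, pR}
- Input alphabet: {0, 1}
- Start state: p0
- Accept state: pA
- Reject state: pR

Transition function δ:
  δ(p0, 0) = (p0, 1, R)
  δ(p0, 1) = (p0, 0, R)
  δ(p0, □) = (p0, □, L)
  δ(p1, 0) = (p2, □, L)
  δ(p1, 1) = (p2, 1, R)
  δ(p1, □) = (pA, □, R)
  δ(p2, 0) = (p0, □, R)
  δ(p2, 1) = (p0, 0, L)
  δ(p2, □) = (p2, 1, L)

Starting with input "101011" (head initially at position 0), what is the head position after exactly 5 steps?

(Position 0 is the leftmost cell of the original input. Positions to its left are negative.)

Execution trace (head position shown):
Step 0: [p0]101011  (head at position 0)
Step 1: move right → 0[p0]01011  (head at position 1)
Step 2: move right → 01[p0]1011  (head at position 2)
Step 3: move right → 010[p0]011  (head at position 3)
Step 4: move right → 0101[p0]11  (head at position 4)
Step 5: move right → 01010[p0]1  (head at position 5)

After 5 steps, the head is at position 5.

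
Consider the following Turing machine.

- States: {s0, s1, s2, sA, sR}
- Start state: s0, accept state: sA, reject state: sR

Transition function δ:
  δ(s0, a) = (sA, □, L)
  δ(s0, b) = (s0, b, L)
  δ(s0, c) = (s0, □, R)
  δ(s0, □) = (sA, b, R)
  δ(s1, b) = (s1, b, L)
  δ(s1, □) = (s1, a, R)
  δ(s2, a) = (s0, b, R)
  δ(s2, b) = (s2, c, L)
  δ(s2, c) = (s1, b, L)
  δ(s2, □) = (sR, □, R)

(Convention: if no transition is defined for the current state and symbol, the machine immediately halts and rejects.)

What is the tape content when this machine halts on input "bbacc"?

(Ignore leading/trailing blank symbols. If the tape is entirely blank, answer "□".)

Execution trace:
Initial: [s0]bbacc
Step 1: δ(s0, b) = (s0, b, L) → [s0]□bbacc
Step 2: δ(s0, □) = (sA, b, R) → b[sA]bbacc

The machine reaches the accept state sA and halts.

Final tape (ignoring leading/trailing blanks): bbbacc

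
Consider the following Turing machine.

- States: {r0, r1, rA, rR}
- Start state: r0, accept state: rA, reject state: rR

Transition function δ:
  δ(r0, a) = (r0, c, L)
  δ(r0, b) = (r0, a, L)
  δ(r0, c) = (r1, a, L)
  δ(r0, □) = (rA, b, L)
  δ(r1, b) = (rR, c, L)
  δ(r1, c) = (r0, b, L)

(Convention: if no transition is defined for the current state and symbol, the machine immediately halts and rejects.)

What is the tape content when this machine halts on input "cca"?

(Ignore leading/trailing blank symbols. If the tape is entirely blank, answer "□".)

Execution trace:
Initial: [r0]cca
Step 1: δ(r0, c) = (r1, a, L) → [r1]□aca

No transition is defined for δ(r1, □). By convention the machine halts and rejects.

Final tape (ignoring leading/trailing blanks): aca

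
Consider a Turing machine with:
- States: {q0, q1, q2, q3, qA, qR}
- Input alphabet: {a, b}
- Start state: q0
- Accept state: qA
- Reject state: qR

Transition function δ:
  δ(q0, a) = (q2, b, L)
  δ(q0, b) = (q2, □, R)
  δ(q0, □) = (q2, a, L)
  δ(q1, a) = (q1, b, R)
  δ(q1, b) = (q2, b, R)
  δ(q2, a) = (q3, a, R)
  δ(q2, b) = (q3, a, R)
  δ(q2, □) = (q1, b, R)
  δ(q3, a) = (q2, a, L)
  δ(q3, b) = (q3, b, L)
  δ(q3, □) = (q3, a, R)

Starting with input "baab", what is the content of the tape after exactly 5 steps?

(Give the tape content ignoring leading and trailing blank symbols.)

Execution trace:
Initial: [q0]baab
Step 1: δ(q0, b) = (q2, □, R) → □[q2]aab
Step 2: δ(q2, a) = (q3, a, R) → □a[q3]ab
Step 3: δ(q3, a) = (q2, a, L) → □[q2]aab
Step 4: δ(q2, a) = (q3, a, R) → □a[q3]ab
Step 5: δ(q3, a) = (q2, a, L) → □[q2]aab

After 5 steps, the tape (ignoring leading/trailing blanks) is: aab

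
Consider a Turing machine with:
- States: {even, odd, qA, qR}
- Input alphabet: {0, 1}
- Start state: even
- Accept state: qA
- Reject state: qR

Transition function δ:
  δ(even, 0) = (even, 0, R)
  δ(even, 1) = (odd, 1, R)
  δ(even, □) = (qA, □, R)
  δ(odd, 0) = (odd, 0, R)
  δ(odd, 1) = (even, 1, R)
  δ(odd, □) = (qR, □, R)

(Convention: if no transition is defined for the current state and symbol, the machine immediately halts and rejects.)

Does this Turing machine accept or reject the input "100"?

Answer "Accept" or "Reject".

Execution trace:
Initial: [even]100
Step 1: δ(even, 1) = (odd, 1, R) → 1[odd]00
Step 2: δ(odd, 0) = (odd, 0, R) → 10[odd]0
Step 3: δ(odd, 0) = (odd, 0, R) → 100[odd]□
Step 4: δ(odd, □) = (qR, □, R) → 100□[qR]□

The machine reaches the reject state qR and halts.

Answer: Reject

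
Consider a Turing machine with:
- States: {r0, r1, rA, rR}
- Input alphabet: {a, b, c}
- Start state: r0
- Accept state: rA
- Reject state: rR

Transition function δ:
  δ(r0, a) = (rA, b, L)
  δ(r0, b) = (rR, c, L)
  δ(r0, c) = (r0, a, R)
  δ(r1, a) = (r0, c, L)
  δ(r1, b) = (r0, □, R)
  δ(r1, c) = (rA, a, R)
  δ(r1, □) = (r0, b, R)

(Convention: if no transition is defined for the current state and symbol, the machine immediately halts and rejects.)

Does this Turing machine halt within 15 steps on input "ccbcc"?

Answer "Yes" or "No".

Execution trace:
Initial: [r0]ccbcc
Step 1: δ(r0, c) = (r0, a, R) → a[r0]cbcc
Step 2: δ(r0, c) = (r0, a, R) → aa[r0]bcc
Step 3: δ(r0, b) = (rR, c, L) → a[rR]accc

The machine reaches the reject state rR and halts.
The machine halted after 3 steps (within the 15-step bound).

Answer: Yes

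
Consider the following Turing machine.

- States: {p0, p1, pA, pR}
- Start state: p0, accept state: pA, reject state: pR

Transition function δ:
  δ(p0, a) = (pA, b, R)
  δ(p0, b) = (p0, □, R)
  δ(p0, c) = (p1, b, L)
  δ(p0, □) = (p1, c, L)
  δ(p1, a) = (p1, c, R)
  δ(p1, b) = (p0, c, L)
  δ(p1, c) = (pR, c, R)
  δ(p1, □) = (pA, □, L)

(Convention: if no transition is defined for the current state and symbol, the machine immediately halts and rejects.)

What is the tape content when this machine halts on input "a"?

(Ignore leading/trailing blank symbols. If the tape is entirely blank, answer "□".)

Execution trace:
Initial: [p0]a
Step 1: δ(p0, a) = (pA, b, R) → b[pA]□

The machine reaches the accept state pA and halts.

Final tape (ignoring leading/trailing blanks): b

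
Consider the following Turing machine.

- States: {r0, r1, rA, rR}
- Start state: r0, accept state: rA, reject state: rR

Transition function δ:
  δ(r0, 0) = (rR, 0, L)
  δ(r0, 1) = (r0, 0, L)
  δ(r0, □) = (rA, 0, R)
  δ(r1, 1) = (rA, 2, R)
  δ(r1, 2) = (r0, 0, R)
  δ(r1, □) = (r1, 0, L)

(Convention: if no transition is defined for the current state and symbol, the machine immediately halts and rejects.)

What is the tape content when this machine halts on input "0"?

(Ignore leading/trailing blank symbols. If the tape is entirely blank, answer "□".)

Execution trace:
Initial: [r0]0
Step 1: δ(r0, 0) = (rR, 0, L) → [rR]□0

The machine reaches the reject state rR and halts.

Final tape (ignoring leading/trailing blanks): 0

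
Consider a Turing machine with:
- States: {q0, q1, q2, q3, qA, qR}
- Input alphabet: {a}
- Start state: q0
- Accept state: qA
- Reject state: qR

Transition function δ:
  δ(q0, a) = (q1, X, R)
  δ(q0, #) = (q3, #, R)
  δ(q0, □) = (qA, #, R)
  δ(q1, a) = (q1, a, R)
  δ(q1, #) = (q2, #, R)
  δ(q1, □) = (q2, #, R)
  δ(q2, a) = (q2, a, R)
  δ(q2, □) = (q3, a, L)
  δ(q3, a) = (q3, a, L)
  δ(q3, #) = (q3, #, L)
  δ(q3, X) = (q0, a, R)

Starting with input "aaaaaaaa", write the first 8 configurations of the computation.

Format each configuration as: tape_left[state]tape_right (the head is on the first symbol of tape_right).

Transitions applied:
Step 1: δ(q0, a) = (q1, X, R)
Step 2: δ(q1, a) = (q1, a, R)
Step 3: δ(q1, a) = (q1, a, R)
Step 4: δ(q1, a) = (q1, a, R)
Step 5: δ(q1, a) = (q1, a, R)
Step 6: δ(q1, a) = (q1, a, R)
Step 7: δ(q1, a) = (q1, a, R)

The first 8 configurations are:
[q0]aaaaaaaa ⊢ X[q1]aaaaaaa ⊢ Xa[q1]aaaaaa ⊢ Xaa[q1]aaaaa ⊢ Xaaa[q1]aaaa ⊢ Xaaaa[q1]aaa ⊢ Xaaaaa[q1]aa ⊢ Xaaaaaa[q1]a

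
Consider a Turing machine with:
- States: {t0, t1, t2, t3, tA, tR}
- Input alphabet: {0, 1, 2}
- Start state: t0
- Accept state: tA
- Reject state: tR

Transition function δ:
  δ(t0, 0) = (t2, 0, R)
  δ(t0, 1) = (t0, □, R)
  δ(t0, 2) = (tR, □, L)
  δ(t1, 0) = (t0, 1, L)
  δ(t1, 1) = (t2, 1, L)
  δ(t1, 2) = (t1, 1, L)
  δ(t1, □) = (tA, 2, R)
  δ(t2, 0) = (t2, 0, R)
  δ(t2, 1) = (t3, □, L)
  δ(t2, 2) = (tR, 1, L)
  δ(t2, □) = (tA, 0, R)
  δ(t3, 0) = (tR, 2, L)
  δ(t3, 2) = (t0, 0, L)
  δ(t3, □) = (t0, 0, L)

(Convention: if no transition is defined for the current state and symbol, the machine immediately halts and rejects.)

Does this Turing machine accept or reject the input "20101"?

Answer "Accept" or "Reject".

Execution trace:
Initial: [t0]20101
Step 1: δ(t0, 2) = (tR, □, L) → [tR]□□0101

The machine reaches the reject state tR and halts.

Answer: Reject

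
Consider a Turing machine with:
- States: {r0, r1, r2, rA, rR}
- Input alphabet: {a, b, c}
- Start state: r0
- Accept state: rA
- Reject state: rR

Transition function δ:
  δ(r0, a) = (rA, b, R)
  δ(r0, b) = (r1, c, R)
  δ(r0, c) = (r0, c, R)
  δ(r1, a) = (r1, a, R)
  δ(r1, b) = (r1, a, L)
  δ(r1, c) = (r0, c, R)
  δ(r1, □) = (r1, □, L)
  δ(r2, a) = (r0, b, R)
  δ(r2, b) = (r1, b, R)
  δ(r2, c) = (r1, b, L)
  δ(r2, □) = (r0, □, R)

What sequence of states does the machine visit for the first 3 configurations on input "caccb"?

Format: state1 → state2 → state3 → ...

Execution trace:
Initial: [r0]caccb
Step 1: δ(r0, c) = (r0, c, R) → c[r0]accb
Step 2: δ(r0, a) = (rA, b, R) → cb[rA]ccb

The machine reaches the accept state rA and halts.

State sequence: r0 → r0 → rA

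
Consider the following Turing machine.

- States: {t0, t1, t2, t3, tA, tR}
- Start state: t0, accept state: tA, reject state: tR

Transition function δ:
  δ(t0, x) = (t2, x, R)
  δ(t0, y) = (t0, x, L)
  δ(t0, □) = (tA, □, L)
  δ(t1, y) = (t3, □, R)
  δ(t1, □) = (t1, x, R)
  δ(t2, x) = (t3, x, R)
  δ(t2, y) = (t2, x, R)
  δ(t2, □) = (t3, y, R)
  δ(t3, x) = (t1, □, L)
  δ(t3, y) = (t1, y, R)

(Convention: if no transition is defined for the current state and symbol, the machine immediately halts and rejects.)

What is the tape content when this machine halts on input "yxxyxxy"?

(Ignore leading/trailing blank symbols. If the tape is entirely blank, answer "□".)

Execution trace:
Initial: [t0]yxxyxxy
Step 1: δ(t0, y) = (t0, x, L) → [t0]□xxxyxxy
Step 2: δ(t0, □) = (tA, □, L) → [tA]□□xxxyxxy

The machine reaches the accept state tA and halts.

Final tape (ignoring leading/trailing blanks): xxxyxxy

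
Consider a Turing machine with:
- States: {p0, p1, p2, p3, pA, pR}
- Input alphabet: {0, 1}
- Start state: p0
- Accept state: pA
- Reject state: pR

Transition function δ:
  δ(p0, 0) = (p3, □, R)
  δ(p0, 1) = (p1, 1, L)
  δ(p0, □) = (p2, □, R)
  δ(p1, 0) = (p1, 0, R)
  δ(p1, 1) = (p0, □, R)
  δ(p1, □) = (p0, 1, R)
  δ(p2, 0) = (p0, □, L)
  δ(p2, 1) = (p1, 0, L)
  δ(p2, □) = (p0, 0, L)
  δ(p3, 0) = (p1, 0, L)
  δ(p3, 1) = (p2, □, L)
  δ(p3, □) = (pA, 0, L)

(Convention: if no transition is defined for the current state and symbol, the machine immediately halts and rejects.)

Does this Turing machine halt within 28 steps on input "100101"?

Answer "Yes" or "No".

Execution trace:
Initial: [p0]100101
Step 1: δ(p0, 1) = (p1, 1, L) → [p1]□100101
Step 2: δ(p1, □) = (p0, 1, R) → 1[p0]100101
Step 3: δ(p0, 1) = (p1, 1, L) → [p1]1100101
Step 4: δ(p1, 1) = (p0, □, R) → □[p0]100101
Step 5: δ(p0, 1) = (p1, 1, L) → [p1]□100101
Step 6: δ(p1, □) = (p0, 1, R) → 1[p0]100101
Step 7: δ(p0, 1) = (p1, 1, L) → [p1]1100101
Step 8: δ(p1, 1) = (p0, □, R) → □[p0]100101
Step 9: δ(p0, 1) = (p1, 1, L) → [p1]□100101
Step 10: δ(p1, □) = (p0, 1, R) → 1[p0]100101
Step 11: δ(p0, 1) = (p1, 1, L) → [p1]1100101
Step 12: δ(p1, 1) = (p0, □, R) → □[p0]100101
Step 13: δ(p0, 1) = (p1, 1, L) → [p1]□100101
Step 14: δ(p1, □) = (p0, 1, R) → 1[p0]100101
Step 15: δ(p0, 1) = (p1, 1, L) → [p1]1100101
Step 16: δ(p1, 1) = (p0, □, R) → □[p0]100101
Step 17: δ(p0, 1) = (p1, 1, L) → [p1]□100101
Step 18: δ(p1, □) = (p0, 1, R) → 1[p0]100101
Step 19: δ(p0, 1) = (p1, 1, L) → [p1]1100101
Step 20: δ(p1, 1) = (p0, □, R) → □[p0]100101
Step 21: δ(p0, 1) = (p1, 1, L) → [p1]□100101
Step 22: δ(p1, □) = (p0, 1, R) → 1[p0]100101
Step 23: δ(p0, 1) = (p1, 1, L) → [p1]1100101
Step 24: δ(p1, 1) = (p0, □, R) → □[p0]100101
Step 25: δ(p0, 1) = (p1, 1, L) → [p1]□100101
Step 26: δ(p1, □) = (p0, 1, R) → 1[p0]100101
Step 27: δ(p0, 1) = (p1, 1, L) → [p1]1100101
Step 28: δ(p1, 1) = (p0, □, R) → □[p0]100101

The machine has not reached a halting state after 28 steps.
The machine did not halt within the 28-step bound.

Answer: No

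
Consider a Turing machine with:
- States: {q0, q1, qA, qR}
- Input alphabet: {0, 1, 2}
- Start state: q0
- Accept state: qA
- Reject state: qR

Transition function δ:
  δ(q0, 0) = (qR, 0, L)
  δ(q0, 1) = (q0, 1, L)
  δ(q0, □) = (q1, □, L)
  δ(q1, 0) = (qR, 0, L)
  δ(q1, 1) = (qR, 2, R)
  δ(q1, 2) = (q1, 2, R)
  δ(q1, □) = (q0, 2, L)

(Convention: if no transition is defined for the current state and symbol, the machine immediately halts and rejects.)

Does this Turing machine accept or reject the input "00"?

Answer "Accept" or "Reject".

Execution trace:
Initial: [q0]00
Step 1: δ(q0, 0) = (qR, 0, L) → [qR]□00

The machine reaches the reject state qR and halts.

Answer: Reject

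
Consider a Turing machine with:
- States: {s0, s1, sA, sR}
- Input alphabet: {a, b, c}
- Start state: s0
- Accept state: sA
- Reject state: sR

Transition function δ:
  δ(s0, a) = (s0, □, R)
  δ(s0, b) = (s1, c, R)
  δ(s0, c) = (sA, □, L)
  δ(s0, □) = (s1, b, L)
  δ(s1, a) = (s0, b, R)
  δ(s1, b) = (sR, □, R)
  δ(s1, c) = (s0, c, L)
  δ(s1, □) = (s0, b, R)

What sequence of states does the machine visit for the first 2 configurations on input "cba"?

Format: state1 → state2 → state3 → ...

Execution trace:
Initial: [s0]cba
Step 1: δ(s0, c) = (sA, □, L) → [sA]□□ba

The machine reaches the accept state sA and halts.

State sequence: s0 → sA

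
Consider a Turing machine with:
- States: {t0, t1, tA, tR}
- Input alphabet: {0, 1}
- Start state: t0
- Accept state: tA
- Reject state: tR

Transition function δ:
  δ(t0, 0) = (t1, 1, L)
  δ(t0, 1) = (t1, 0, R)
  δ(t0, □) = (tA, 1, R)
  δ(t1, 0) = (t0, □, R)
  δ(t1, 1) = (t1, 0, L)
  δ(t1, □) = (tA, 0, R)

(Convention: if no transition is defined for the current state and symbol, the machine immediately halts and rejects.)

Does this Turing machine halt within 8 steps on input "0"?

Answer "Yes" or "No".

Execution trace:
Initial: [t0]0
Step 1: δ(t0, 0) = (t1, 1, L) → [t1]□1
Step 2: δ(t1, □) = (tA, 0, R) → 0[tA]1

The machine reaches the accept state tA and halts.
The machine halted after 2 steps (within the 8-step bound).

Answer: Yes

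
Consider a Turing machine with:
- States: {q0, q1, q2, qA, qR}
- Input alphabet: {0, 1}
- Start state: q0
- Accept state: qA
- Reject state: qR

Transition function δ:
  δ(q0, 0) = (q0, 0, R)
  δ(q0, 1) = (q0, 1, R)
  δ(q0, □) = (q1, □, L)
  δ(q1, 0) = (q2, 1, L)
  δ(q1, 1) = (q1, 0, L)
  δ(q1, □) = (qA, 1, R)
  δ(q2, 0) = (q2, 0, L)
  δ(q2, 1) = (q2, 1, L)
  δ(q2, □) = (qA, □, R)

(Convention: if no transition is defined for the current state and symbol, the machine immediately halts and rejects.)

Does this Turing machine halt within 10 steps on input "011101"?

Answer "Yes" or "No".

Execution trace:
Initial: [q0]011101
Step 1: δ(q0, 0) = (q0, 0, R) → 0[q0]11101
Step 2: δ(q0, 1) = (q0, 1, R) → 01[q0]1101
Step 3: δ(q0, 1) = (q0, 1, R) → 011[q0]101
Step 4: δ(q0, 1) = (q0, 1, R) → 0111[q0]01
Step 5: δ(q0, 0) = (q0, 0, R) → 01110[q0]1
Step 6: δ(q0, 1) = (q0, 1, R) → 011101[q0]□
Step 7: δ(q0, □) = (q1, □, L) → 01110[q1]1□
Step 8: δ(q1, 1) = (q1, 0, L) → 0111[q1]00□
Step 9: δ(q1, 0) = (q2, 1, L) → 011[q2]110□
Step 10: δ(q2, 1) = (q2, 1, L) → 01[q2]1110□

The machine has not reached a halting state after 10 steps.
The machine did not halt within the 10-step bound.

Answer: No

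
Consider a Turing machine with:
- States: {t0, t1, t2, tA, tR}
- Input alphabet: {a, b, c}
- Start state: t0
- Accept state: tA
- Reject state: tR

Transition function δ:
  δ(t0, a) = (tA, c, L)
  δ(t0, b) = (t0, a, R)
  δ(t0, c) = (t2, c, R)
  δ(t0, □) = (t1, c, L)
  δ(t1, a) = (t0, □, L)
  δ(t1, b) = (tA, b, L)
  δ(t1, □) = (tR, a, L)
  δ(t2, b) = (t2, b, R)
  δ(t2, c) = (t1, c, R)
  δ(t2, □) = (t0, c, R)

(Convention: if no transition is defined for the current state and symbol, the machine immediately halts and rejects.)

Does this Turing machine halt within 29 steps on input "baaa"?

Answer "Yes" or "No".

Execution trace:
Initial: [t0]baaa
Step 1: δ(t0, b) = (t0, a, R) → a[t0]aaa
Step 2: δ(t0, a) = (tA, c, L) → [tA]acaa

The machine reaches the accept state tA and halts.
The machine halted after 2 steps (within the 29-step bound).

Answer: Yes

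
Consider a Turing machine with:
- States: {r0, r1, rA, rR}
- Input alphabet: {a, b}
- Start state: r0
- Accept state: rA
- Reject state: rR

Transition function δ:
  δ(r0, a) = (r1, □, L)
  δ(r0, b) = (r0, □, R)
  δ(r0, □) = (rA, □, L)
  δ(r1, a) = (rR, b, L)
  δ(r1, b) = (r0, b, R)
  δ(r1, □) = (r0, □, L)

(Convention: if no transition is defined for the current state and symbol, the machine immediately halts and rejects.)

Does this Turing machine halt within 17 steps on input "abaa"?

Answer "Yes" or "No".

Execution trace:
Initial: [r0]abaa
Step 1: δ(r0, a) = (r1, □, L) → [r1]□□baa
Step 2: δ(r1, □) = (r0, □, L) → [r0]□□□baa
Step 3: δ(r0, □) = (rA, □, L) → [rA]□□□□baa

The machine reaches the accept state rA and halts.
The machine halted after 3 steps (within the 17-step bound).

Answer: Yes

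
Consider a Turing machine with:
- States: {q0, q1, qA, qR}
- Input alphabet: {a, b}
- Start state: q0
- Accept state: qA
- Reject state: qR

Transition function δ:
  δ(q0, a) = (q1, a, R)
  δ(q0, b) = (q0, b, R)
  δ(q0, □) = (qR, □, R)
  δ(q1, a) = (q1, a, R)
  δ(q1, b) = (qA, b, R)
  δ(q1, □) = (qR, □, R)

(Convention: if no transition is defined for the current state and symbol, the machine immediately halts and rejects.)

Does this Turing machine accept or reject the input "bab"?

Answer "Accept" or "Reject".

Execution trace:
Initial: [q0]bab
Step 1: δ(q0, b) = (q0, b, R) → b[q0]ab
Step 2: δ(q0, a) = (q1, a, R) → ba[q1]b
Step 3: δ(q1, b) = (qA, b, R) → bab[qA]□

The machine reaches the accept state qA and halts.

Answer: Accept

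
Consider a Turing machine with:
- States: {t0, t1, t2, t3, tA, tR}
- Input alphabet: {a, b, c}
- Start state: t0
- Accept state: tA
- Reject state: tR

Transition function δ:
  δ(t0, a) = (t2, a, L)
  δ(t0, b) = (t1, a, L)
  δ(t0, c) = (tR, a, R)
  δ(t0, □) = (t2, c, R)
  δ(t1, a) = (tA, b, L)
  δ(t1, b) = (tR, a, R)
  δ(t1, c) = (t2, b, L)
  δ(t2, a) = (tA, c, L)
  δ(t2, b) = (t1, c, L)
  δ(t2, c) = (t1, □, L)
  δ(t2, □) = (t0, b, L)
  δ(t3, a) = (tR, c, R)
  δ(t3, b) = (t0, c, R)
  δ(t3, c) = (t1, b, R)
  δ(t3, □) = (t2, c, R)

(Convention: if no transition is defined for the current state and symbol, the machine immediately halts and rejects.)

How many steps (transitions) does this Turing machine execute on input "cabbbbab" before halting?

Execution trace:
Initial: [t0]cabbbbab
Step 1: δ(t0, c) = (tR, a, R) → a[tR]abbbbab

The machine reaches the reject state tR and halts.

The machine executed 1 step before halting.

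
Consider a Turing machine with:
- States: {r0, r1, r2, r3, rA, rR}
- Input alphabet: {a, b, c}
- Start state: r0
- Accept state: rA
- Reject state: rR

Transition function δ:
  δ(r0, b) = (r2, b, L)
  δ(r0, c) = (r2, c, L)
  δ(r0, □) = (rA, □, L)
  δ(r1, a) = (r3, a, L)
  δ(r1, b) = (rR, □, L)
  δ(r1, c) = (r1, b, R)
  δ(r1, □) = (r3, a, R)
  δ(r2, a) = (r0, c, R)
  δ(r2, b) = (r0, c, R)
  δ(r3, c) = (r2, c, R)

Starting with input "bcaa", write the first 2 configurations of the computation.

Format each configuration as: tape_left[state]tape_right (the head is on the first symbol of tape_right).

Transitions applied:
Step 1: δ(r0, b) = (r2, b, L)

The first 2 configurations are:
[r0]bcaa ⊢ [r2]□bcaa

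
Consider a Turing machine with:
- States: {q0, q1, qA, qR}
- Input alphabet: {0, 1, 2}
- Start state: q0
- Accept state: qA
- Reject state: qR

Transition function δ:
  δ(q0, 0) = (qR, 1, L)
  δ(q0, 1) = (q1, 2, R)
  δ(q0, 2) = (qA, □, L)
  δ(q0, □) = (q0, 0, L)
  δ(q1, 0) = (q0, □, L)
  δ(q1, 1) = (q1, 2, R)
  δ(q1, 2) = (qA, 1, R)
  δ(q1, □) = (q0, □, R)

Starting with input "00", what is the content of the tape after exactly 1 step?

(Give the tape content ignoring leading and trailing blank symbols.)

Execution trace:
Initial: [q0]00
Step 1: δ(q0, 0) = (qR, 1, L) → [qR]□10

The machine reaches the reject state qR and halts.

After 1 step, the tape (ignoring leading/trailing blanks) is: 10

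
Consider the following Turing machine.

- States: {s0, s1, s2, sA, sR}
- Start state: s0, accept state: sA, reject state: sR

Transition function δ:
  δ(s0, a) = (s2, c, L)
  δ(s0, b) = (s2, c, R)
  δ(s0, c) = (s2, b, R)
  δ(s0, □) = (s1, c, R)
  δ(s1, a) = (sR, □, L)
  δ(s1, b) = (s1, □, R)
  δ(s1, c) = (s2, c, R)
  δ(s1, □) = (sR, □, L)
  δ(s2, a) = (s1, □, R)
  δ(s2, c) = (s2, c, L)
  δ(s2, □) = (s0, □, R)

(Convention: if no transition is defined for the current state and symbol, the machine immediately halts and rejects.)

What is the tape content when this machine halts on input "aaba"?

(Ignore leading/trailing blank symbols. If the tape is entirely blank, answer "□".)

Execution trace:
Initial: [s0]aaba
Step 1: δ(s0, a) = (s2, c, L) → [s2]□caba
Step 2: δ(s2, □) = (s0, □, R) → □[s0]caba
Step 3: δ(s0, c) = (s2, b, R) → □b[s2]aba
Step 4: δ(s2, a) = (s1, □, R) → □b□[s1]ba
Step 5: δ(s1, b) = (s1, □, R) → □b□□[s1]a
Step 6: δ(s1, a) = (sR, □, L) → □b□[sR]□□

The machine reaches the reject state sR and halts.

Final tape (ignoring leading/trailing blanks): b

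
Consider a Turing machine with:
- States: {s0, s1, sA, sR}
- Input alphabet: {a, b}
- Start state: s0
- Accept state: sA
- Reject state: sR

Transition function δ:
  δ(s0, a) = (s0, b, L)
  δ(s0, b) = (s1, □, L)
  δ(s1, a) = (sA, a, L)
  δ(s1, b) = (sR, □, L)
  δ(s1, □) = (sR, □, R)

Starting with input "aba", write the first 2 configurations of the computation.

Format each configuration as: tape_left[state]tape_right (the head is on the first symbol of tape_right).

Transitions applied:
Step 1: δ(s0, a) = (s0, b, L)

The first 2 configurations are:
[s0]aba ⊢ [s0]□bba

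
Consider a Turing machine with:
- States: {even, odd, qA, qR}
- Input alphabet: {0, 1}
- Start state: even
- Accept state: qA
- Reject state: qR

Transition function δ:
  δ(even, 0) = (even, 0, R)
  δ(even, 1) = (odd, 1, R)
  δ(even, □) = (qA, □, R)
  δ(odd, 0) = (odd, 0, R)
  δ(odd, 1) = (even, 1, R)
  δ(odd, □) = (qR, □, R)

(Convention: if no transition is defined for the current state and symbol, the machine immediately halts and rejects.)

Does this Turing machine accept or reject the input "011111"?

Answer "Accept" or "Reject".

Execution trace:
Initial: [even]011111
Step 1: δ(even, 0) = (even, 0, R) → 0[even]11111
Step 2: δ(even, 1) = (odd, 1, R) → 01[odd]1111
Step 3: δ(odd, 1) = (even, 1, R) → 011[even]111
Step 4: δ(even, 1) = (odd, 1, R) → 0111[odd]11
Step 5: δ(odd, 1) = (even, 1, R) → 01111[even]1
Step 6: δ(even, 1) = (odd, 1, R) → 011111[odd]□
Step 7: δ(odd, □) = (qR, □, R) → 011111□[qR]□

The machine reaches the reject state qR and halts.

Answer: Reject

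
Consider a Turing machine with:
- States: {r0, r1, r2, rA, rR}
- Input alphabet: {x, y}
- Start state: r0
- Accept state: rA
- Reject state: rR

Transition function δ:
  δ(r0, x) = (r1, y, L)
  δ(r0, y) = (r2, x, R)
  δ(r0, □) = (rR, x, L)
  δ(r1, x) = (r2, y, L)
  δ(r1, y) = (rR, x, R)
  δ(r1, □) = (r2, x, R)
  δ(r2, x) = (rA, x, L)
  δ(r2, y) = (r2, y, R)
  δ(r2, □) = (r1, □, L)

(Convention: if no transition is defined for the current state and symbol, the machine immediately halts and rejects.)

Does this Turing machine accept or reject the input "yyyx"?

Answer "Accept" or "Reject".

Execution trace:
Initial: [r0]yyyx
Step 1: δ(r0, y) = (r2, x, R) → x[r2]yyx
Step 2: δ(r2, y) = (r2, y, R) → xy[r2]yx
Step 3: δ(r2, y) = (r2, y, R) → xyy[r2]x
Step 4: δ(r2, x) = (rA, x, L) → xy[rA]yx

The machine reaches the accept state rA and halts.

Answer: Accept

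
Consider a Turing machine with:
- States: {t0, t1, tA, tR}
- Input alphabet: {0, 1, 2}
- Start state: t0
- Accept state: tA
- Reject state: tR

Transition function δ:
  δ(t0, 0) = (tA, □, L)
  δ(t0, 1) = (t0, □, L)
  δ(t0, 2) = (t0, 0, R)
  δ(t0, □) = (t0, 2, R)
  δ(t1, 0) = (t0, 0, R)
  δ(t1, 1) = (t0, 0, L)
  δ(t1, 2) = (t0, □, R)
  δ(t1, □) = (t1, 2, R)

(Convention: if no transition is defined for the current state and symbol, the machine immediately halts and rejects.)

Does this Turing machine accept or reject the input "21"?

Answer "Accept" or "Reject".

Execution trace:
Initial: [t0]21
Step 1: δ(t0, 2) = (t0, 0, R) → 0[t0]1
Step 2: δ(t0, 1) = (t0, □, L) → [t0]0□
Step 3: δ(t0, 0) = (tA, □, L) → [tA]□□□

The machine reaches the accept state tA and halts.

Answer: Accept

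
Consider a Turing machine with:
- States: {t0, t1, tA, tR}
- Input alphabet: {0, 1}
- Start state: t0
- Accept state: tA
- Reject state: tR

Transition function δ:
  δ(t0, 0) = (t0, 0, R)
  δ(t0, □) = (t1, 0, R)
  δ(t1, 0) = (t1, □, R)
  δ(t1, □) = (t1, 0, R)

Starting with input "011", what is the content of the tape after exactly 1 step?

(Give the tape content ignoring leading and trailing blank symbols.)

Execution trace:
Initial: [t0]011
Step 1: δ(t0, 0) = (t0, 0, R) → 0[t0]11

No transition is defined for δ(t0, 1). By convention the machine halts and rejects.

After 1 step, the tape (ignoring leading/trailing blanks) is: 011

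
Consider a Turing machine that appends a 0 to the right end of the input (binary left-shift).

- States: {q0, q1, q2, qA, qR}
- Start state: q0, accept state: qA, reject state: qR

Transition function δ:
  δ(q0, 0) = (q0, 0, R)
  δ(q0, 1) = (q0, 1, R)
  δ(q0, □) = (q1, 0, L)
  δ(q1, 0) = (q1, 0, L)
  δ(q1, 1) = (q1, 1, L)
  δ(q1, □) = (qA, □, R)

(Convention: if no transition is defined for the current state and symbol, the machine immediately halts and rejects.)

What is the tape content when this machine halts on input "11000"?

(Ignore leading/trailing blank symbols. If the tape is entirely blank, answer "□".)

Execution trace:
Initial: [q0]11000
Step 1: δ(q0, 1) = (q0, 1, R) → 1[q0]1000
Step 2: δ(q0, 1) = (q0, 1, R) → 11[q0]000
Step 3: δ(q0, 0) = (q0, 0, R) → 110[q0]00
Step 4: δ(q0, 0) = (q0, 0, R) → 1100[q0]0
Step 5: δ(q0, 0) = (q0, 0, R) → 11000[q0]□
Step 6: δ(q0, □) = (q1, 0, L) → 1100[q1]00
Step 7: δ(q1, 0) = (q1, 0, L) → 110[q1]000
Step 8: δ(q1, 0) = (q1, 0, L) → 11[q1]0000
Step 9: δ(q1, 0) = (q1, 0, L) → 1[q1]10000
Step 10: δ(q1, 1) = (q1, 1, L) → [q1]110000
Step 11: δ(q1, 1) = (q1, 1, L) → [q1]□110000
Step 12: δ(q1, □) = (qA, □, R) → □[qA]110000

The machine reaches the accept state qA and halts.

Final tape (ignoring leading/trailing blanks): 110000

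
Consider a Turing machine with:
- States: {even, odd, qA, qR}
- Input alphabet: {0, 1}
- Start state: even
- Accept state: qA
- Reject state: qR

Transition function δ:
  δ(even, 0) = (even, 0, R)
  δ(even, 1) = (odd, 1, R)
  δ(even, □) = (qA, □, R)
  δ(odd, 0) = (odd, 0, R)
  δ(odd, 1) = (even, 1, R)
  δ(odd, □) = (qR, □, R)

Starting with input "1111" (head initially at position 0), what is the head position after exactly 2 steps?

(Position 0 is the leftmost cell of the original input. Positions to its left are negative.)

Execution trace (head position shown):
Step 0: [even]1111  (head at position 0)
Step 1: move right → 1[odd]111  (head at position 1)
Step 2: move right → 11[even]11  (head at position 2)

After 2 steps, the head is at position 2.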